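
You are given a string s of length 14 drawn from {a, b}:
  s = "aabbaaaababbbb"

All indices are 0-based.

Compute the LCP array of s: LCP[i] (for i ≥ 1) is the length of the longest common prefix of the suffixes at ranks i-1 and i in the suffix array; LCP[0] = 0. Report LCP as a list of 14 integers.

[0, 3, 2, 3, 1, 2, 3, 0, 1, 2, 1, 2, 2, 3]

sorted suffixes:
  #0 SA[0]=4  'aaaababbbb'
  #1 SA[1]=5  'aaababbbb'
  #2 SA[2]=6  'aababbbb'
  #3 SA[3]=0  'aabbaaaababbbb'
  #4 SA[4]=7  'ababbbb'
  #5 SA[5]=1  'abbaaaababbbb'
  #6 SA[6]=9  'abbbb'
  #7 SA[7]=13  'b'
  #8 SA[8]=3  'baaaababbbb'
  #9 SA[9]=8  'babbbb'
  #10 SA[10]=12  'bb'
  #11 SA[11]=2  'bbaaaababbbb'
  #12 SA[12]=11  'bbb'
  #13 SA[13]=10  'bbbb'

SA = [4, 5, 6, 0, 7, 1, 9, 13, 3, 8, 12, 2, 11, 10]
i: (SA[i-1],SA[i]) lcp shared
  1: (4,5) 3 'aaa'
  2: (5,6) 2 'aa'
  3: (6,0) 3 'aab'
  4: (0,7) 1 'a'
  5: (7,1) 2 'ab'
  6: (1,9) 3 'abb'
  7: (9,13) 0 ''
  8: (13,3) 1 'b'
  9: (3,8) 2 'ba'
  10: (8,12) 1 'b'
  11: (12,2) 2 'bb'
  12: (2,11) 2 'bb'
  13: (11,10) 3 'bbb'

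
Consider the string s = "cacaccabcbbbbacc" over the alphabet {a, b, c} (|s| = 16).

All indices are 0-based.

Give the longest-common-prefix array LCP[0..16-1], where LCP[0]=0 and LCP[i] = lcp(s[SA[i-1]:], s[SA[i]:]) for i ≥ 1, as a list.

[0, 1, 2, 3, 0, 1, 2, 3, 1, 0, 1, 2, 3, 1, 1, 2]

sorted suffixes:
  #0 SA[0]=6  'abcbbbbacc'
  #1 SA[1]=1  'acaccabcbbbbacc'
  #2 SA[2]=13  'acc'
  #3 SA[3]=3  'accabcbbbbacc'
  #4 SA[4]=12  'bacc'
  #5 SA[5]=11  'bbacc'
  #6 SA[6]=10  'bbbacc'
  #7 SA[7]=9  'bbbbacc'
  #8 SA[8]=7  'bcbbbbacc'
  #9 SA[9]=15  'c'
  #10 SA[10]=5  'cabcbbbbacc'
  #11 SA[11]=0  'cacaccabcbbbbacc'
  #12 SA[12]=2  'caccabcbbbbacc'
  #13 SA[13]=8  'cbbbbacc'
  #14 SA[14]=14  'cc'
  #15 SA[15]=4  'ccabcbbbbacc'

SA = [6, 1, 13, 3, 12, 11, 10, 9, 7, 15, 5, 0, 2, 8, 14, 4]
rank  pair      lcp
   1  s[6:],s[1:]  1  'a'
   2  s[1:],s[13:]  2  'ac'
   3  s[13:],s[3:]  3  'acc'
   4  s[3:],s[12:]  0  ''
   5  s[12:],s[11:]  1  'b'
   6  s[11:],s[10:]  2  'bb'
   7  s[10:],s[9:]  3  'bbb'
   8  s[9:],s[7:]  1  'b'
   9  s[7:],s[15:]  0  ''
  10  s[15:],s[5:]  1  'c'
  11  s[5:],s[0:]  2  'ca'
  12  s[0:],s[2:]  3  'cac'
  13  s[2:],s[8:]  1  'c'
  14  s[8:],s[14:]  1  'c'
  15  s[14:],s[4:]  2  'cc'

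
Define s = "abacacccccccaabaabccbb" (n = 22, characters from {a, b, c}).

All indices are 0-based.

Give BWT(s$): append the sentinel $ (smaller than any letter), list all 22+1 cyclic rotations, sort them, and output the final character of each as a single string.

rank  rotation                 last
    0  $abacacccccccaabaabccbb  b
    1  aabaabccbb$abacaccccccc  c
    2  aabccbb$abacacccccccaab  b
    3  abaabccbb$abacaccccccca  a
    4  abacacccccccaabaabccbb$  $
    5  abccbb$abacacccccccaaba  a
    6  acacccccccaabaabccbb$ab  b
    7  acccccccaabaabccbb$abac  c
    8  b$abacacccccccaabaabccb  b
    9  baabccbb$abacacccccccaa  a
   10  bacacccccccaabaabccbb$a  a
   11  bb$abacacccccccaabaabcc  c
   12  bccbb$abacacccccccaabaa  a
   13  caabaabccbb$abacacccccc  c
   14  cacccccccaabaabccbb$aba  a
   15  cbb$abacacccccccaabaabc  c
   16  ccaabaabccbb$abacaccccc  c
   17  ccbb$abacacccccccaabaab  b
   18  cccaabaabccbb$abacacccc  c
   19  ccccaabaabccbb$abacaccc  c
   20  cccccaabaabccbb$abacacc  c
   21  ccccccaabaabccbb$abacac  c
   22  cccccccaabaabccbb$abaca  a

bcba$abcbaacacaccbcccca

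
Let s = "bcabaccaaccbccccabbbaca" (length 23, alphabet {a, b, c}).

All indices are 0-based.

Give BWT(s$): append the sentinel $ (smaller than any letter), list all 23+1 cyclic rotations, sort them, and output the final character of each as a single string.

accccbbababa$cacbccacacb

rank  rotation                  last
    0  $bcabaccaaccbccccabbbaca  a
    1  a$bcabaccaaccbccccabbbac  c
    2  aaccbccccabbbaca$bcabacc  c
    3  abaccaaccbccccabbbaca$bc  c
    4  abbbaca$bcabaccaaccbcccc  c
    5  aca$bcabaccaaccbccccabbb  b
    6  accaaccbccccabbbaca$bcab  b
    7  accbccccabbbaca$bcabacca  a
    8  baca$bcabaccaaccbccccabb  b
    9  baccaaccbccccabbbaca$bca  a
   10  bbaca$bcabaccaaccbccccab  b
   11  bbbaca$bcabaccaaccbcccca  a
   12  bcabaccaaccbccccabbbaca$  $
   13  bccccabbbaca$bcabaccaacc  c
   14  ca$bcabaccaaccbccccabbba  a
   15  caaccbccccabbbaca$bcabac  c
   16  cabaccaaccbccccabbbaca$b  b
   17  cabbbaca$bcabaccaaccbccc  c
   18  cbccccabbbaca$bcabaccaac  c
   19  ccaaccbccccabbbaca$bcaba  a
   20  ccabbbaca$bcabaccaaccbcc  c
   21  ccbccccabbbaca$bcabaccaa  a
   22  cccabbbaca$bcabaccaaccbc  c
   23  ccccabbbaca$bcabaccaaccb  b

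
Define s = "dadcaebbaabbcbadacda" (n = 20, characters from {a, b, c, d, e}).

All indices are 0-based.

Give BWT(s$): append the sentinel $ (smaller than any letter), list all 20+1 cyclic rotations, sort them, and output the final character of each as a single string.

rank  rotation               last
    0  $dadcaebbaabbcbadacda  a
    1  a$dadcaebbaabbcbadacd  d
    2  aabbcbadacda$dadcaebb  b
    3  abbcbadacda$dadcaebba  a
    4  acda$dadcaebbaabbcbad  d
    5  adacda$dadcaebbaabbcb  b
    6  adcaebbaabbcbadacda$d  d
    7  aebbaabbcbadacda$dadc  c
    8  baabbcbadacda$dadcaeb  b
    9  badacda$dadcaebbaabbc  c
   10  bbaabbcbadacda$dadcae  e
   11  bbcbadacda$dadcaebbaa  a
   12  bcbadacda$dadcaebbaab  b
   13  caebbaabbcbadacda$dad  d
   14  cbadacda$dadcaebbaabb  b
   15  cda$dadcaebbaabbcbada  a
   16  da$dadcaebbaabbcbadac  c
   17  dacda$dadcaebbaabbcba  a
   18  dadcaebbaabbcbadacda$  $
   19  dcaebbaabbcbadacda$da  a
   20  ebbaabbcbadacda$dadca  a

adbadbdcbceabdbaca$aa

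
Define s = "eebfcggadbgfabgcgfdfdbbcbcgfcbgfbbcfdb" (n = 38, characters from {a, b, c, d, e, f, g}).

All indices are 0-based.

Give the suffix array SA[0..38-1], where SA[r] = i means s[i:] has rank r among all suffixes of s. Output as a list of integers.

[12, 7, 37, 21, 32, 22, 33, 24, 2, 13, 9, 29, 23, 28, 34, 25, 15, 4, 36, 20, 8, 18, 1, 0, 11, 31, 27, 3, 35, 19, 17, 6, 14, 10, 30, 26, 16, 5]

rank | idx | suffix
   0 |  12 | abgcgfdfdbbcbcgfcbgfbbcfdb
   1 |   7 | adbgfabgcgfdfdbbcbcgfcbgfbbcfdb
   2 |  37 | b
   3 |  21 | bbcbcgfcbgfbbcfdb
   4 |  32 | bbcfdb
   5 |  22 | bcbcgfcbgfbbcfdb
   6 |  33 | bcfdb
   7 |  24 | bcgfcbgfbbcfdb
   8 |   2 | bfcggadbgfabgcgfdfdbbcbcgfcbgfbbcfdb
   9 |  13 | bgcgfdfdbbcbcgfcbgfbbcfdb
  10 |   9 | bgfabgcgfdfdbbcbcgfcbgfbbcfdb
  11 |  29 | bgfbbcfdb
  12 |  23 | cbcgfcbgfbbcfdb
  13 |  28 | cbgfbbcfdb
  14 |  34 | cfdb
  15 |  25 | cgfcbgfbbcfdb
  16 |  15 | cgfdfdbbcbcgfcbgfbbcfdb
  17 |   4 | cggadbgfabgcgfdfdbbcbcgfcbgfbbcfdb
  18 |  36 | db
  19 |  20 | dbbcbcgfcbgfbbcfdb
  20 |   8 | dbgfabgcgfdfdbbcbcgfcbgfbbcfdb
  21 |  18 | dfdbbcbcgfcbgfbbcfdb
  22 |   1 | ebfcggadbgfabgcgfdfdbbcbcgfcbgfbbcfdb
  23 |   0 | eebfcggadbgfabgcgfdfdbbcbcgfcbgfbbcfdb
  24 |  11 | fabgcgfdfdbbcbcgfcbgfbbcfdb
  25 |  31 | fbbcfdb
  26 |  27 | fcbgfbbcfdb
  27 |   3 | fcggadbgfabgcgfdfdbbcbcgfcbgfbbcfdb
  28 |  35 | fdb
  29 |  19 | fdbbcbcgfcbgfbbcfdb
  30 |  17 | fdfdbbcbcgfcbgfbbcfdb
  31 |   6 | gadbgfabgcgfdfdbbcbcgfcbgfbbcfdb
  32 |  14 | gcgfdfdbbcbcgfcbgfbbcfdb
  33 |  10 | gfabgcgfdfdbbcbcgfcbgfbbcfdb
  34 |  30 | gfbbcfdb
  35 |  26 | gfcbgfbbcfdb
  36 |  16 | gfdfdbbcbcgfcbgfbbcfdb
  37 |   5 | ggadbgfabgcgfdfdbbcbcgfcbgfbbcfdb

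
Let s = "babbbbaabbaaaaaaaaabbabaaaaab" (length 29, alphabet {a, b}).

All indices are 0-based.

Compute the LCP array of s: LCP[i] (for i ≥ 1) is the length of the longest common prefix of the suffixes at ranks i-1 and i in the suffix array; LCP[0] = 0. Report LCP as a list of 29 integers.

sorted suffixes:
  #0 SA[0]=10  'aaaaaaaaabbabaaaaab'
  #1 SA[1]=11  'aaaaaaaabbabaaaaab'
  #2 SA[2]=12  'aaaaaaabbabaaaaab'
  #3 SA[3]=13  'aaaaaabbabaaaaab'
  #4 SA[4]=23  'aaaaab'
  #5 SA[5]=14  'aaaaabbabaaaaab'
  #6 SA[6]=24  'aaaab'
  #7 SA[7]=15  'aaaabbabaaaaab'
  #8 SA[8]=25  'aaab'
  #9 SA[9]=16  'aaabbabaaaaab'
  #10 SA[10]=26  'aab'
  #11 SA[11]=6  'aabbaaaaaaaaabbabaaaaab'
  #12 SA[12]=17  'aabbabaaaaab'
  #13 SA[13]=27  'ab'
  #14 SA[14]=21  'abaaaaab'
  #15 SA[15]=7  'abbaaaaaaaaabbabaaaaab'
  #16 SA[16]=18  'abbabaaaaab'
  #17 SA[17]=1  'abbbbaabbaaaaaaaaabbabaaaaab'
  #18 SA[18]=28  'b'
  #19 SA[19]=9  'baaaaaaaaabbabaaaaab'
  #20 SA[20]=22  'baaaaab'
  #21 SA[21]=5  'baabbaaaaaaaaabbabaaaaab'
  #22 SA[22]=20  'babaaaaab'
  #23 SA[23]=0  'babbbbaabbaaaaaaaaabbabaaaaab'
  #24 SA[24]=8  'bbaaaaaaaaabbabaaaaab'
  #25 SA[25]=4  'bbaabbaaaaaaaaabbabaaaaab'
  #26 SA[26]=19  'bbabaaaaab'
  #27 SA[27]=3  'bbbaabbaaaaaaaaabbabaaaaab'
  #28 SA[28]=2  'bbbbaabbaaaaaaaaabbabaaaaab'

SA = [10, 11, 12, 13, 23, 14, 24, 15, 25, 16, 26, 6, 17, 27, 21, 7, 18, 1, 28, 9, 22, 5, 20, 0, 8, 4, 19, 3, 2]
[i] adj suffixes → lcp
  [1] 10/11 → 8 ('aaaaaaaa')
  [2] 11/12 → 7 ('aaaaaaa')
  [3] 12/13 → 6 ('aaaaaa')
  [4] 13/23 → 5 ('aaaaa')
  [5] 23/14 → 6 ('aaaaab')
  [6] 14/24 → 4 ('aaaa')
  [7] 24/15 → 5 ('aaaab')
  [8] 15/25 → 3 ('aaa')
  [9] 25/16 → 4 ('aaab')
  [10] 16/26 → 2 ('aa')
  [11] 26/6 → 3 ('aab')
  [12] 6/17 → 5 ('aabba')
  [13] 17/27 → 1 ('a')
  [14] 27/21 → 2 ('ab')
  [15] 21/7 → 2 ('ab')
  [16] 7/18 → 4 ('abba')
  [17] 18/1 → 3 ('abb')
  [18] 1/28 → 0 ('')
  [19] 28/9 → 1 ('b')
  [20] 9/22 → 6 ('baaaaa')
  [21] 22/5 → 3 ('baa')
  [22] 5/20 → 2 ('ba')
  [23] 20/0 → 3 ('bab')
  [24] 0/8 → 1 ('b')
  [25] 8/4 → 4 ('bbaa')
  [26] 4/19 → 3 ('bba')
  [27] 19/3 → 2 ('bb')
  [28] 3/2 → 3 ('bbb')

[0, 8, 7, 6, 5, 6, 4, 5, 3, 4, 2, 3, 5, 1, 2, 2, 4, 3, 0, 1, 6, 3, 2, 3, 1, 4, 3, 2, 3]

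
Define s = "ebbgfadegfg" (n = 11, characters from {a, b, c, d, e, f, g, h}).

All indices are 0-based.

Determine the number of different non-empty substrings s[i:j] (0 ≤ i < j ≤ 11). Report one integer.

60

rank→(start, suffix):
  0 → (5, 'adegfg')
  1 → (1, 'bbgfadegfg')
  2 → (2, 'bgfadegfg')
  3 → (6, 'degfg')
  4 → (0, 'ebbgfadegfg')
  5 → (7, 'egfg')
  6 → (4, 'fadegfg')
  7 → (9, 'fg')
  8 → (10, 'g')
  9 → (3, 'gfadegfg')
  10 → (8, 'gfg')

SA = [5, 1, 2, 6, 0, 7, 4, 9, 10, 3, 8]
[i] adj suffixes → lcp
  [1] 5/1 → 0 ('')
  [2] 1/2 → 1 ('b')
  [3] 2/6 → 0 ('')
  [4] 6/0 → 0 ('')
  [5] 0/7 → 1 ('e')
  [6] 7/4 → 0 ('')
  [7] 4/9 → 1 ('f')
  [8] 9/10 → 0 ('')
  [9] 10/3 → 1 ('g')
  [10] 3/8 → 2 ('gf')

n(n+1)/2 = 11·12/2 = 66
Σ LCP = 0 + 0 + 1 + 0 + 0 + 1 + 0 + 1 + 0 + 1 + 2 = 6
distinct = 66 − 6 = 60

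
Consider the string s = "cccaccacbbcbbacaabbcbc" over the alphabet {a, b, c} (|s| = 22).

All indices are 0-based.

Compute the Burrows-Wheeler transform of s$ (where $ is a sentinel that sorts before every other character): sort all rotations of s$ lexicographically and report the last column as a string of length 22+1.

rank  rotation                 last
    0  $cccaccacbbcbbacaabbcbc  c
    1  aabbcbc$cccaccacbbcbbac  c
    2  abbcbc$cccaccacbbcbbaca  a
    3  acaabbcbc$cccaccacbbcbb  b
    4  acbbcbbacaabbcbc$cccacc  c
    5  accacbbcbbacaabbcbc$ccc  c
    6  bacaabbcbc$cccaccacbbcb  b
    7  bbacaabbcbc$cccaccacbbc  c
    8  bbcbbacaabbcbc$cccaccac  c
    9  bbcbc$cccaccacbbcbbacaa  a
   10  bc$cccaccacbbcbbacaabbc  c
   11  bcbbacaabbcbc$cccaccacb  b
   12  bcbc$cccaccacbbcbbacaab  b
   13  c$cccaccacbbcbbacaabbcb  b
   14  caabbcbc$cccaccacbbcbba  a
   15  cacbbcbbacaabbcbc$cccac  c
   16  caccacbbcbbacaabbcbc$cc  c
   17  cbbacaabbcbc$cccaccacbb  b
   18  cbbcbbacaabbcbc$cccacca  a
   19  cbc$cccaccacbbcbbacaabb  b
   20  ccacbbcbbacaabbcbc$ccca  a
   21  ccaccacbbcbbacaabbcbc$c  c
   22  cccaccacbbcbbacaabbcbc$  $

ccabccbccacbbbaccbabac$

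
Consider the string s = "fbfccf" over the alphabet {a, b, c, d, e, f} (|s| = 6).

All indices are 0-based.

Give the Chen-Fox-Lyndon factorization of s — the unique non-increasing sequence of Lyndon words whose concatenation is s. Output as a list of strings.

emit factor 1: 'f' (i=0, period=1)
emit factor 2: 'bfccf' (i=1, period=5)

["f", "bfccf"]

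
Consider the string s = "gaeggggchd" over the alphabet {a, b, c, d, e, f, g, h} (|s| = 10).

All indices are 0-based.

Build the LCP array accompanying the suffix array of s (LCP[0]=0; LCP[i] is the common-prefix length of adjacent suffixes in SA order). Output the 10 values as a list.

[0, 0, 0, 0, 0, 1, 1, 2, 3, 0]

rank | idx | suffix
   0 |   1 | aeggggchd
   1 |   7 | chd
   2 |   9 | d
   3 |   2 | eggggchd
   4 |   0 | gaeggggchd
   5 |   6 | gchd
   6 |   5 | ggchd
   7 |   4 | gggchd
   8 |   3 | ggggchd
   9 |   8 | hd

SA = [1, 7, 9, 2, 0, 6, 5, 4, 3, 8]
i: (SA[i-1],SA[i]) lcp shared
  1: (1,7) 0 ''
  2: (7,9) 0 ''
  3: (9,2) 0 ''
  4: (2,0) 0 ''
  5: (0,6) 1 'g'
  6: (6,5) 1 'g'
  7: (5,4) 2 'gg'
  8: (4,3) 3 'ggg'
  9: (3,8) 0 ''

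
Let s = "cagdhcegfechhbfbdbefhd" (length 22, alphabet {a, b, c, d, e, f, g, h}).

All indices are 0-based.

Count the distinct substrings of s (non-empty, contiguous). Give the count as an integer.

239

sorted suffixes:
  #0 SA[0]=1  'agdhcegfechhbfbdbefhd'
  #1 SA[1]=15  'bdbefhd'
  #2 SA[2]=17  'befhd'
  #3 SA[3]=13  'bfbdbefhd'
  #4 SA[4]=0  'cagdhcegfechhbfbdbefhd'
  #5 SA[5]=5  'cegfechhbfbdbefhd'
  #6 SA[6]=10  'chhbfbdbefhd'
  #7 SA[7]=21  'd'
  #8 SA[8]=16  'dbefhd'
  #9 SA[9]=3  'dhcegfechhbfbdbefhd'
  #10 SA[10]=9  'echhbfbdbefhd'
  #11 SA[11]=18  'efhd'
  #12 SA[12]=6  'egfechhbfbdbefhd'
  #13 SA[13]=14  'fbdbefhd'
  #14 SA[14]=8  'fechhbfbdbefhd'
  #15 SA[15]=19  'fhd'
  #16 SA[16]=2  'gdhcegfechhbfbdbefhd'
  #17 SA[17]=7  'gfechhbfbdbefhd'
  #18 SA[18]=12  'hbfbdbefhd'
  #19 SA[19]=4  'hcegfechhbfbdbefhd'
  #20 SA[20]=20  'hd'
  #21 SA[21]=11  'hhbfbdbefhd'

SA = [1, 15, 17, 13, 0, 5, 10, 21, 16, 3, 9, 18, 6, 14, 8, 19, 2, 7, 12, 4, 20, 11]
[i] adj suffixes → lcp
  [1] 1/15 → 0 ('')
  [2] 15/17 → 1 ('b')
  [3] 17/13 → 1 ('b')
  [4] 13/0 → 0 ('')
  [5] 0/5 → 1 ('c')
  [6] 5/10 → 1 ('c')
  [7] 10/21 → 0 ('')
  [8] 21/16 → 1 ('d')
  [9] 16/3 → 1 ('d')
  [10] 3/9 → 0 ('')
  [11] 9/18 → 1 ('e')
  [12] 18/6 → 1 ('e')
  [13] 6/14 → 0 ('')
  [14] 14/8 → 1 ('f')
  [15] 8/19 → 1 ('f')
  [16] 19/2 → 0 ('')
  [17] 2/7 → 1 ('g')
  [18] 7/12 → 0 ('')
  [19] 12/4 → 1 ('h')
  [20] 4/20 → 1 ('h')
  [21] 20/11 → 1 ('h')

n(n+1)/2 = 22·23/2 = 253
Σ LCP = 0 + 0 + 1 + 1 + 0 + 1 + 1 + 0 + 1 + 1 + 0 + 1 + 1 + 0 + 1 + 1 + 0 + 1 + 0 + 1 + 1 + 1 = 14
distinct = 253 − 14 = 239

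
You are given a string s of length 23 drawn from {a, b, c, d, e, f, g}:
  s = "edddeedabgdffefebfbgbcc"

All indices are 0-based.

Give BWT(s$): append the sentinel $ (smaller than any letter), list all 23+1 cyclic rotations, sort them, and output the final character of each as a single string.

rank  rotation                  last
    0  $edddeedabgdffefebfbgbcc  c
    1  abgdffefebfbgbcc$edddeed  d
    2  bcc$edddeedabgdffefebfbg  g
    3  bfbgbcc$edddeedabgdffefe  e
    4  bgbcc$edddeedabgdffefebf  f
    5  bgdffefebfbgbcc$edddeeda  a
    6  c$edddeedabgdffefebfbgbc  c
    7  cc$edddeedabgdffefebfbgb  b
    8  dabgdffefebfbgbcc$edddee  e
    9  dddeedabgdffefebfbgbcc$e  e
   10  ddeedabgdffefebfbgbcc$ed  d
   11  deedabgdffefebfbgbcc$edd  d
   12  dffefebfbgbcc$edddeedabg  g
   13  ebfbgbcc$edddeedabgdffef  f
   14  edabgdffefebfbgbcc$eddde  e
   15  edddeedabgdffefebfbgbcc$  $
   16  eedabgdffefebfbgbcc$eddd  d
   17  efebfbgbcc$edddeedabgdff  f
   18  fbgbcc$edddeedabgdffefeb  b
   19  febfbgbcc$edddeedabgdffe  e
   20  fefebfbgbcc$edddeedabgdf  f
   21  ffefebfbgbcc$edddeedabgd  d
   22  gbcc$edddeedabgdffefebfb  b
   23  gdffefebfbgbcc$edddeedab  b

cdgefacbeeddgfe$dfbefdbb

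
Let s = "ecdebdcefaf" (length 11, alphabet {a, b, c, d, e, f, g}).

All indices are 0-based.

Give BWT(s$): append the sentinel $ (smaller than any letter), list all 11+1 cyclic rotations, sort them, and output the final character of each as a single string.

rank  rotation      last
    0  $ecdebdcefaf  f
    1  af$ecdebdcef  f
    2  bdcefaf$ecde  e
    3  cdebdcefaf$e  e
    4  cefaf$ecdebd  d
    5  dcefaf$ecdeb  b
    6  debdcefaf$ec  c
    7  ebdcefaf$ecd  d
    8  ecdebdcefaf$  $
    9  efaf$ecdebdc  c
   10  f$ecdebdcefa  a
   11  faf$ecdebdce  e

ffeedbcd$cae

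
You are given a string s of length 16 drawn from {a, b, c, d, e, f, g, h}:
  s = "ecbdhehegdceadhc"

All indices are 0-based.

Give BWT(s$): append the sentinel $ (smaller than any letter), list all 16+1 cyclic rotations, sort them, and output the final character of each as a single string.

rank  rotation           last
    0  $ecbdhehegdceadhc  c
    1  adhc$ecbdhehegdce  e
    2  bdhehegdceadhc$ec  c
    3  c$ecbdhehegdceadh  h
    4  cbdhehegdceadhc$e  e
    5  ceadhc$ecbdhehegd  d
    6  dceadhc$ecbdheheg  g
    7  dhc$ecbdhehegdcea  a
    8  dhehegdceadhc$ecb  b
    9  eadhc$ecbdhehegdc  c
   10  ecbdhehegdceadhc$  $
   11  egdceadhc$ecbdheh  h
   12  ehegdceadhc$ecbdh  h
   13  gdceadhc$ecbdhehe  e
   14  hc$ecbdhehegdcead  d
   15  hegdceadhc$ecbdhe  e
   16  hehegdceadhc$ecbd  d

cechedgabc$hheded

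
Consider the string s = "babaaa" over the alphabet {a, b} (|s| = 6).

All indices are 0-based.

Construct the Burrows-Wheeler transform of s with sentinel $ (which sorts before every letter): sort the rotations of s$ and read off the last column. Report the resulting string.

rank  rotation last
    0  $babaaa  a
    1  a$babaa  a
    2  aa$baba  a
    3  aaa$bab  b
    4  abaaa$b  b
    5  baaa$ba  a
    6  babaaa$  $

aaabba$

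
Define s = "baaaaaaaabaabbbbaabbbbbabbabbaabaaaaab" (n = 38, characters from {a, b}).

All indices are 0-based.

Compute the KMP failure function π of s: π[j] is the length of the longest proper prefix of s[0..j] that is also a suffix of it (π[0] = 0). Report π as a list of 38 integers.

[0, 0, 0, 0, 0, 0, 0, 0, 0, 1, 2, 3, 1, 1, 1, 1, 2, 3, 1, 1, 1, 1, 1, 2, 1, 1, 2, 1, 1, 2, 3, 1, 2, 3, 4, 5, 6, 1]

π[0] = 0
j=1 s[j]='a': π[1]=0 (border '')
j=2 s[j]='a': π[2]=0 (border '')
j=3 s[j]='a': π[3]=0 (border '')
j=4 s[j]='a': π[4]=0 (border '')
j=5 s[j]='a': π[5]=0 (border '')
j=6 s[j]='a': π[6]=0 (border '')
j=7 s[j]='a': π[7]=0 (border '')
j=8 s[j]='a': π[8]=0 (border '')
j=9 s[j]='b': π[9]=1 (border 'b')
j=10 s[j]='a': π[10]=2 (border 'ba')
j=11 s[j]='a': π[11]=3 (border 'baa')
j=12 s[j]='b': k: 3→0; π[12]=1 (border 'b')
j=13 s[j]='b': k: 1→0; π[13]=1 (border 'b')
j=14 s[j]='b': k: 1→0; π[14]=1 (border 'b')
j=15 s[j]='b': k: 1→0; π[15]=1 (border 'b')
j=16 s[j]='a': π[16]=2 (border 'ba')
j=17 s[j]='a': π[17]=3 (border 'baa')
j=18 s[j]='b': k: 3→0; π[18]=1 (border 'b')
j=19 s[j]='b': k: 1→0; π[19]=1 (border 'b')
j=20 s[j]='b': k: 1→0; π[20]=1 (border 'b')
j=21 s[j]='b': k: 1→0; π[21]=1 (border 'b')
j=22 s[j]='b': k: 1→0; π[22]=1 (border 'b')
j=23 s[j]='a': π[23]=2 (border 'ba')
j=24 s[j]='b': k: 2→0; π[24]=1 (border 'b')
j=25 s[j]='b': k: 1→0; π[25]=1 (border 'b')
j=26 s[j]='a': π[26]=2 (border 'ba')
j=27 s[j]='b': k: 2→0; π[27]=1 (border 'b')
j=28 s[j]='b': k: 1→0; π[28]=1 (border 'b')
j=29 s[j]='a': π[29]=2 (border 'ba')
j=30 s[j]='a': π[30]=3 (border 'baa')
j=31 s[j]='b': k: 3→0; π[31]=1 (border 'b')
j=32 s[j]='a': π[32]=2 (border 'ba')
j=33 s[j]='a': π[33]=3 (border 'baa')
j=34 s[j]='a': π[34]=4 (border 'baaa')
j=35 s[j]='a': π[35]=5 (border 'baaaa')
j=36 s[j]='a': π[36]=6 (border 'baaaaa')
j=37 s[j]='b': k: 6→0; π[37]=1 (border 'b')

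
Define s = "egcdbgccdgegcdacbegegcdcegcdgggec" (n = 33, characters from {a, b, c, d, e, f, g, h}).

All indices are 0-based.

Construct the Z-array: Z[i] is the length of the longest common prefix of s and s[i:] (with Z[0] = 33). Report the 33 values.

Z[0]=33
i=1: i≥r, start 0; Z[1]=0
i=2: i≥r, start 0; Z[2]=0
i=3: i≥r, start 0; Z[3]=0
i=4: i≥r, start 0; Z[4]=0
i=5: i≥r, start 0; Z[5]=0
i=6: i≥r, start 0; Z[6]=0
i=7: i≥r, start 0; Z[7]=0
i=8: i≥r, start 0; Z[8]=0
i=9: i≥r, start 0; Z[9]=0
i=10: i≥r, start 0; Z[10]=4 extend→box=[10,14)
i=11: min(r-i=3, Z[1]=0)=0; Z[11]=0
i=12: min(r-i=2, Z[2]=0)=0; Z[12]=0
i=13: min(r-i=1, Z[3]=0)=0; Z[13]=0
i=14: i≥r, start 0; Z[14]=0
i=15: i≥r, start 0; Z[15]=0
i=16: i≥r, start 0; Z[16]=0
i=17: i≥r, start 0; Z[17]=2 extend→box=[17,19)
i=18: min(r-i=1, Z[1]=0)=0; Z[18]=0
i=19: i≥r, start 0; Z[19]=4 extend→box=[19,23)
i=20: min(r-i=3, Z[1]=0)=0; Z[20]=0
i=21: min(r-i=2, Z[2]=0)=0; Z[21]=0
i=22: min(r-i=1, Z[3]=0)=0; Z[22]=0
i=23: i≥r, start 0; Z[23]=0
i=24: i≥r, start 0; Z[24]=4 extend→box=[24,28)
i=25: min(r-i=3, Z[1]=0)=0; Z[25]=0
i=26: min(r-i=2, Z[2]=0)=0; Z[26]=0
i=27: min(r-i=1, Z[3]=0)=0; Z[27]=0
i=28: i≥r, start 0; Z[28]=0
i=29: i≥r, start 0; Z[29]=0
i=30: i≥r, start 0; Z[30]=0
i=31: i≥r, start 0; Z[31]=1 extend→box=[31,32)
i=32: i≥r, start 0; Z[32]=0

[33, 0, 0, 0, 0, 0, 0, 0, 0, 0, 4, 0, 0, 0, 0, 0, 0, 2, 0, 4, 0, 0, 0, 0, 4, 0, 0, 0, 0, 0, 0, 1, 0]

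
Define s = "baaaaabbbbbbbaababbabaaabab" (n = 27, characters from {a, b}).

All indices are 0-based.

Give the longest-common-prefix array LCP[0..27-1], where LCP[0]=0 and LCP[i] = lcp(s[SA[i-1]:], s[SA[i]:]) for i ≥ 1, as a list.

rank | idx | suffix
   0 |   1 | aaaaabbbbbbbaababbabaaabab
   1 |   2 | aaaabbbbbbbaababbabaaabab
   2 |  21 | aaabab
   3 |   3 | aaabbbbbbbaababbabaaabab
   4 |  22 | aabab
   5 |  13 | aababbabaaabab
   6 |   4 | aabbbbbbbaababbabaaabab
   7 |  25 | ab
   8 |  19 | abaaabab
   9 |  23 | abab
  10 |  14 | ababbabaaabab
  11 |  16 | abbabaaabab
  12 |   5 | abbbbbbbaababbabaaabab
  13 |  26 | b
  14 |   0 | baaaaabbbbbbbaababbabaaabab
  15 |  20 | baaabab
  16 |  12 | baababbabaaabab
  17 |  24 | bab
  18 |  18 | babaaabab
  19 |  15 | babbabaaabab
  20 |  11 | bbaababbabaaabab
  21 |  17 | bbabaaabab
  22 |  10 | bbbaababbabaaabab
  23 |   9 | bbbbaababbabaaabab
  24 |   8 | bbbbbaababbabaaabab
  25 |   7 | bbbbbbaababbabaaabab
  26 |   6 | bbbbbbbaababbabaaabab

SA = [1, 2, 21, 3, 22, 13, 4, 25, 19, 23, 14, 16, 5, 26, 0, 20, 12, 24, 18, 15, 11, 17, 10, 9, 8, 7, 6]
rank  pair      lcp
   1  s[1:],s[2:]  4  'aaaa'
   2  s[2:],s[21:]  3  'aaa'
   3  s[21:],s[3:]  4  'aaab'
   4  s[3:],s[22:]  2  'aa'
   5  s[22:],s[13:]  5  'aabab'
   6  s[13:],s[4:]  3  'aab'
   7  s[4:],s[25:]  1  'a'
   8  s[25:],s[19:]  2  'ab'
   9  s[19:],s[23:]  3  'aba'
  10  s[23:],s[14:]  4  'abab'
  11  s[14:],s[16:]  2  'ab'
  12  s[16:],s[5:]  3  'abb'
  13  s[5:],s[26:]  0  ''
  14  s[26:],s[0:]  1  'b'
  15  s[0:],s[20:]  4  'baaa'
  16  s[20:],s[12:]  3  'baa'
  17  s[12:],s[24:]  2  'ba'
  18  s[24:],s[18:]  3  'bab'
  19  s[18:],s[15:]  3  'bab'
  20  s[15:],s[11:]  1  'b'
  21  s[11:],s[17:]  3  'bba'
  22  s[17:],s[10:]  2  'bb'
  23  s[10:],s[9:]  3  'bbb'
  24  s[9:],s[8:]  4  'bbbb'
  25  s[8:],s[7:]  5  'bbbbb'
  26  s[7:],s[6:]  6  'bbbbbb'

[0, 4, 3, 4, 2, 5, 3, 1, 2, 3, 4, 2, 3, 0, 1, 4, 3, 2, 3, 3, 1, 3, 2, 3, 4, 5, 6]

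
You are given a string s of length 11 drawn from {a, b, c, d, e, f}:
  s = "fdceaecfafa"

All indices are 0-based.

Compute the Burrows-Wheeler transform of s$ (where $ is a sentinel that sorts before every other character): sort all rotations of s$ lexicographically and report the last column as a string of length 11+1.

afefdefcaac$

rank  rotation      last
    0  $fdceaecfafa  a
    1  a$fdceaecfaf  f
    2  aecfafa$fdce  e
    3  afa$fdceaecf  f
    4  ceaecfafa$fd  d
    5  cfafa$fdceae  e
    6  dceaecfafa$f  f
    7  eaecfafa$fdc  c
    8  ecfafa$fdcea  a
    9  fa$fdceaecfa  a
   10  fafa$fdceaec  c
   11  fdceaecfafa$  $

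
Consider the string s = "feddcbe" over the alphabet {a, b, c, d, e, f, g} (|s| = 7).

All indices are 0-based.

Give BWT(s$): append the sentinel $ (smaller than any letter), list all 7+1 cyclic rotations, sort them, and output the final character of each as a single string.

ecddebf$

rank  rotation  last
    0  $feddcbe  e
    1  be$feddc  c
    2  cbe$fedd  d
    3  dcbe$fed  d
    4  ddcbe$fe  e
    5  e$feddcb  b
    6  eddcbe$f  f
    7  feddcbe$  $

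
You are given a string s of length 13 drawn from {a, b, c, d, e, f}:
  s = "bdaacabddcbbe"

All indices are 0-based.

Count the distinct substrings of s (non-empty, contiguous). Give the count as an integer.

rank→(start, suffix):
  0 → (2, 'aacabddcbbe')
  1 → (5, 'abddcbbe')
  2 → (3, 'acabddcbbe')
  3 → (10, 'bbe')
  4 → (0, 'bdaacabddcbbe')
  5 → (6, 'bddcbbe')
  6 → (11, 'be')
  7 → (4, 'cabddcbbe')
  8 → (9, 'cbbe')
  9 → (1, 'daacabddcbbe')
  10 → (8, 'dcbbe')
  11 → (7, 'ddcbbe')
  12 → (12, 'e')

SA = [2, 5, 3, 10, 0, 6, 11, 4, 9, 1, 8, 7, 12]
i: (SA[i-1],SA[i]) lcp shared
  1: (2,5) 1 'a'
  2: (5,3) 1 'a'
  3: (3,10) 0 ''
  4: (10,0) 1 'b'
  5: (0,6) 2 'bd'
  6: (6,11) 1 'b'
  7: (11,4) 0 ''
  8: (4,9) 1 'c'
  9: (9,1) 0 ''
  10: (1,8) 1 'd'
  11: (8,7) 1 'd'
  12: (7,12) 0 ''

n(n+1)/2 = 13·14/2 = 91
Σ LCP = 0 + 1 + 1 + 0 + 1 + 2 + 1 + 0 + 1 + 0 + 1 + 1 + 0 = 9
distinct = 91 − 9 = 82

82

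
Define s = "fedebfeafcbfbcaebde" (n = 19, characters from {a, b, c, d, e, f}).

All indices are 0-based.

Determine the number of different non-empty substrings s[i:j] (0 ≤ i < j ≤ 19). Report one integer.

rank→(start, suffix):
  0 → (14, 'aebde')
  1 → (7, 'afcbfbcaebde')
  2 → (12, 'bcaebde')
  3 → (16, 'bde')
  4 → (10, 'bfbcaebde')
  5 → (4, 'bfeafcbfbcaebde')
  6 → (13, 'caebde')
  7 → (9, 'cbfbcaebde')
  8 → (17, 'de')
  9 → (2, 'debfeafcbfbcaebde')
  10 → (18, 'e')
  11 → (6, 'eafcbfbcaebde')
  12 → (15, 'ebde')
  13 → (3, 'ebfeafcbfbcaebde')
  14 → (1, 'edebfeafcbfbcaebde')
  15 → (11, 'fbcaebde')
  16 → (8, 'fcbfbcaebde')
  17 → (5, 'feafcbfbcaebde')
  18 → (0, 'fedebfeafcbfbcaebde')

SA = [14, 7, 12, 16, 10, 4, 13, 9, 17, 2, 18, 6, 15, 3, 1, 11, 8, 5, 0]
i: (SA[i-1],SA[i]) lcp shared
  1: (14,7) 1 'a'
  2: (7,12) 0 ''
  3: (12,16) 1 'b'
  4: (16,10) 1 'b'
  5: (10,4) 2 'bf'
  6: (4,13) 0 ''
  7: (13,9) 1 'c'
  8: (9,17) 0 ''
  9: (17,2) 2 'de'
  10: (2,18) 0 ''
  11: (18,6) 1 'e'
  12: (6,15) 1 'e'
  13: (15,3) 2 'eb'
  14: (3,1) 1 'e'
  15: (1,11) 0 ''
  16: (11,8) 1 'f'
  17: (8,5) 1 'f'
  18: (5,0) 2 'fe'

n(n+1)/2 = 19·20/2 = 190
Σ LCP = 0 + 1 + 0 + 1 + 1 + 2 + 0 + 1 + 0 + 2 + 0 + 1 + 1 + 2 + 1 + 0 + 1 + 1 + 2 = 17
distinct = 190 − 17 = 173

173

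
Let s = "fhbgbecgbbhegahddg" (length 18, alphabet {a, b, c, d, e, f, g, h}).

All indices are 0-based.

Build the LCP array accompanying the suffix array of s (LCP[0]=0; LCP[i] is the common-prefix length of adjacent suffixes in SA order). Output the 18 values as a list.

sorted suffixes:
  #0 SA[0]=13  'ahddg'
  #1 SA[1]=8  'bbhegahddg'
  #2 SA[2]=4  'becgbbhegahddg'
  #3 SA[3]=2  'bgbecgbbhegahddg'
  #4 SA[4]=9  'bhegahddg'
  #5 SA[5]=6  'cgbbhegahddg'
  #6 SA[6]=15  'ddg'
  #7 SA[7]=16  'dg'
  #8 SA[8]=5  'ecgbbhegahddg'
  #9 SA[9]=11  'egahddg'
  #10 SA[10]=0  'fhbgbecgbbhegahddg'
  #11 SA[11]=17  'g'
  #12 SA[12]=12  'gahddg'
  #13 SA[13]=7  'gbbhegahddg'
  #14 SA[14]=3  'gbecgbbhegahddg'
  #15 SA[15]=1  'hbgbecgbbhegahddg'
  #16 SA[16]=14  'hddg'
  #17 SA[17]=10  'hegahddg'

SA = [13, 8, 4, 2, 9, 6, 15, 16, 5, 11, 0, 17, 12, 7, 3, 1, 14, 10]
[i] adj suffixes → lcp
  [1] 13/8 → 0 ('')
  [2] 8/4 → 1 ('b')
  [3] 4/2 → 1 ('b')
  [4] 2/9 → 1 ('b')
  [5] 9/6 → 0 ('')
  [6] 6/15 → 0 ('')
  [7] 15/16 → 1 ('d')
  [8] 16/5 → 0 ('')
  [9] 5/11 → 1 ('e')
  [10] 11/0 → 0 ('')
  [11] 0/17 → 0 ('')
  [12] 17/12 → 1 ('g')
  [13] 12/7 → 1 ('g')
  [14] 7/3 → 2 ('gb')
  [15] 3/1 → 0 ('')
  [16] 1/14 → 1 ('h')
  [17] 14/10 → 1 ('h')

[0, 0, 1, 1, 1, 0, 0, 1, 0, 1, 0, 0, 1, 1, 2, 0, 1, 1]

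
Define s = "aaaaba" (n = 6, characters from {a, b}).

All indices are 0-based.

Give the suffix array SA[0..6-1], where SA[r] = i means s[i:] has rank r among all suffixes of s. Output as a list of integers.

sorted suffixes:
  #0 SA[0]=5  'a'
  #1 SA[1]=0  'aaaaba'
  #2 SA[2]=1  'aaaba'
  #3 SA[3]=2  'aaba'
  #4 SA[4]=3  'aba'
  #5 SA[5]=4  'ba'

[5, 0, 1, 2, 3, 4]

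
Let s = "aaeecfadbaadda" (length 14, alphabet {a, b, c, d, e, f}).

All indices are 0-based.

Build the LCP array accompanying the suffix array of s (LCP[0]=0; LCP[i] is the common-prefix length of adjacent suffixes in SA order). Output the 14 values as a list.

sorted suffixes:
  #0 SA[0]=13  'a'
  #1 SA[1]=9  'aadda'
  #2 SA[2]=0  'aaeecfadbaadda'
  #3 SA[3]=6  'adbaadda'
  #4 SA[4]=10  'adda'
  #5 SA[5]=1  'aeecfadbaadda'
  #6 SA[6]=8  'baadda'
  #7 SA[7]=4  'cfadbaadda'
  #8 SA[8]=12  'da'
  #9 SA[9]=7  'dbaadda'
  #10 SA[10]=11  'dda'
  #11 SA[11]=3  'ecfadbaadda'
  #12 SA[12]=2  'eecfadbaadda'
  #13 SA[13]=5  'fadbaadda'

SA = [13, 9, 0, 6, 10, 1, 8, 4, 12, 7, 11, 3, 2, 5]
rank  pair      lcp
   1  s[13:],s[9:]  1  'a'
   2  s[9:],s[0:]  2  'aa'
   3  s[0:],s[6:]  1  'a'
   4  s[6:],s[10:]  2  'ad'
   5  s[10:],s[1:]  1  'a'
   6  s[1:],s[8:]  0  ''
   7  s[8:],s[4:]  0  ''
   8  s[4:],s[12:]  0  ''
   9  s[12:],s[7:]  1  'd'
  10  s[7:],s[11:]  1  'd'
  11  s[11:],s[3:]  0  ''
  12  s[3:],s[2:]  1  'e'
  13  s[2:],s[5:]  0  ''

[0, 1, 2, 1, 2, 1, 0, 0, 0, 1, 1, 0, 1, 0]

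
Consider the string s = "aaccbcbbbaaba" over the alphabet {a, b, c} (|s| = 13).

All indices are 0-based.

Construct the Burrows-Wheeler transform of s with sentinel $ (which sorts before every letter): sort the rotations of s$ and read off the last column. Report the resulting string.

rank  rotation        last
    0  $aaccbcbbbaaba  a
    1  a$aaccbcbbbaab  b
    2  aaba$aaccbcbbb  b
    3  aaccbcbbbaaba$  $
    4  aba$aaccbcbbba  a
    5  accbcbbbaaba$a  a
    6  ba$aaccbcbbbaa  a
    7  baaba$aaccbcbb  b
    8  bbaaba$aaccbcb  b
    9  bbbaaba$aaccbc  c
   10  bcbbbaaba$aacc  c
   11  cbbbaaba$aaccb  b
   12  cbcbbbaaba$aac  c
   13  ccbcbbbaaba$aa  a

abb$aaabbccbca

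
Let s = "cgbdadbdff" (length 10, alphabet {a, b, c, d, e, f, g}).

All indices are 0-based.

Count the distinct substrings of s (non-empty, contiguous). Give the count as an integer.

50

rank→(start, suffix):
  0 → (4, 'adbdff')
  1 → (2, 'bdadbdff')
  2 → (6, 'bdff')
  3 → (0, 'cgbdadbdff')
  4 → (3, 'dadbdff')
  5 → (5, 'dbdff')
  6 → (7, 'dff')
  7 → (9, 'f')
  8 → (8, 'ff')
  9 → (1, 'gbdadbdff')

SA = [4, 2, 6, 0, 3, 5, 7, 9, 8, 1]
[i] adj suffixes → lcp
  [1] 4/2 → 0 ('')
  [2] 2/6 → 2 ('bd')
  [3] 6/0 → 0 ('')
  [4] 0/3 → 0 ('')
  [5] 3/5 → 1 ('d')
  [6] 5/7 → 1 ('d')
  [7] 7/9 → 0 ('')
  [8] 9/8 → 1 ('f')
  [9] 8/1 → 0 ('')

n(n+1)/2 = 10·11/2 = 55
Σ LCP = 0 + 0 + 2 + 0 + 0 + 1 + 1 + 0 + 1 + 0 = 5
distinct = 55 − 5 = 50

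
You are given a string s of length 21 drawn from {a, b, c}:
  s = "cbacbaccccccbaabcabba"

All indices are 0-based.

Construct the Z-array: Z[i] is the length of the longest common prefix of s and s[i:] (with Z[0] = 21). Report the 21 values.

Z[0]=21
i=1: i≥r, start 0; Z[1]=0
i=2: i≥r, start 0; Z[2]=0
i=3: i≥r, start 0; Z[3]=4 grow→box=[3,7)
i=4: min(r-i=3, Z[1]=0)=0; Z[4]=0
i=5: min(r-i=2, Z[2]=0)=0; Z[5]=0
i=6: min(r-i=1, Z[3]=4)=1; Z[6]=1
i=7: i≥r, start 0; Z[7]=1 grow→box=[7,8)
i=8: i≥r, start 0; Z[8]=1 grow→box=[8,9)
i=9: i≥r, start 0; Z[9]=1 grow→box=[9,10)
i=10: i≥r, start 0; Z[10]=1 grow→box=[10,11)
i=11: i≥r, start 0; Z[11]=3 grow→box=[11,14)
i=12: min(r-i=2, Z[1]=0)=0; Z[12]=0
i=13: min(r-i=1, Z[2]=0)=0; Z[13]=0
i=14: i≥r, start 0; Z[14]=0
i=15: i≥r, start 0; Z[15]=0
i=16: i≥r, start 0; Z[16]=1 grow→box=[16,17)
i=17: i≥r, start 0; Z[17]=0
i=18: i≥r, start 0; Z[18]=0
i=19: i≥r, start 0; Z[19]=0
i=20: i≥r, start 0; Z[20]=0

[21, 0, 0, 4, 0, 0, 1, 1, 1, 1, 1, 3, 0, 0, 0, 0, 1, 0, 0, 0, 0]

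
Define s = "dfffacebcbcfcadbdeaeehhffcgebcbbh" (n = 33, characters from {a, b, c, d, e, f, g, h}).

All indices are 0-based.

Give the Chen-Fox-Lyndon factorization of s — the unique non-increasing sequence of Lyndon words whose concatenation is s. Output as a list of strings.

["dfff", "acebcbcfcadbdeaeehhffcgebcbbh"]

emit factor 1: 'dfff' (i=0, period=4)
emit factor 2: 'acebcbcfcadbdeaeehhffcgebcbbh' (i=4, period=29)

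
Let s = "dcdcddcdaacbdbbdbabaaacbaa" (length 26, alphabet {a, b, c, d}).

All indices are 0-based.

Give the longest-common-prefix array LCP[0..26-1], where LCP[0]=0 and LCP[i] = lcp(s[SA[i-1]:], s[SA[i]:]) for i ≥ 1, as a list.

[0, 1, 2, 2, 4, 1, 1, 3, 0, 3, 2, 1, 1, 3, 0, 2, 1, 2, 2, 0, 1, 2, 1, 3, 3, 1]

rank→(start, suffix):
  0 → (25, 'a')
  1 → (24, 'aa')
  2 → (19, 'aaacbaa')
  3 → (20, 'aacbaa')
  4 → (8, 'aacbdbbdbabaaacbaa')
  5 → (17, 'abaaacbaa')
  6 → (21, 'acbaa')
  7 → (9, 'acbdbbdbabaaacbaa')
  8 → (23, 'baa')
  9 → (18, 'baaacbaa')
  10 → (16, 'babaaacbaa')
  11 → (13, 'bbdbabaaacbaa')
  12 → (14, 'bdbabaaacbaa')
  13 → (11, 'bdbbdbabaaacbaa')
  14 → (22, 'cbaa')
  15 → (10, 'cbdbbdbabaaacbaa')
  16 → (6, 'cdaacbdbbdbabaaacbaa')
  17 → (1, 'cdcddcdaacbdbbdbabaaacbaa')
  18 → (3, 'cddcdaacbdbbdbabaaacbaa')
  19 → (7, 'daacbdbbdbabaaacbaa')
  20 → (15, 'dbabaaacbaa')
  21 → (12, 'dbbdbabaaacbaa')
  22 → (5, 'dcdaacbdbbdbabaaacbaa')
  23 → (0, 'dcdcddcdaacbdbbdbabaaacbaa')
  24 → (2, 'dcddcdaacbdbbdbabaaacbaa')
  25 → (4, 'ddcdaacbdbbdbabaaacbaa')

SA = [25, 24, 19, 20, 8, 17, 21, 9, 23, 18, 16, 13, 14, 11, 22, 10, 6, 1, 3, 7, 15, 12, 5, 0, 2, 4]
i: (SA[i-1],SA[i]) lcp shared
  1: (25,24) 1 'a'
  2: (24,19) 2 'aa'
  3: (19,20) 2 'aa'
  4: (20,8) 4 'aacb'
  5: (8,17) 1 'a'
  6: (17,21) 1 'a'
  7: (21,9) 3 'acb'
  8: (9,23) 0 ''
  9: (23,18) 3 'baa'
  10: (18,16) 2 'ba'
  11: (16,13) 1 'b'
  12: (13,14) 1 'b'
  13: (14,11) 3 'bdb'
  14: (11,22) 0 ''
  15: (22,10) 2 'cb'
  16: (10,6) 1 'c'
  17: (6,1) 2 'cd'
  18: (1,3) 2 'cd'
  19: (3,7) 0 ''
  20: (7,15) 1 'd'
  21: (15,12) 2 'db'
  22: (12,5) 1 'd'
  23: (5,0) 3 'dcd'
  24: (0,2) 3 'dcd'
  25: (2,4) 1 'd'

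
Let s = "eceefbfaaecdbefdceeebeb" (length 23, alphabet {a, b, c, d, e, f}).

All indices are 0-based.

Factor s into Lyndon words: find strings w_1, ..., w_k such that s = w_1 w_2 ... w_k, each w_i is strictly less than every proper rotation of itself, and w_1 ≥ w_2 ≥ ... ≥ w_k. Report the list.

["e", "ceef", "bf", "aaecdbefdceeebeb"]

emit factor 1: 'e' (i=0, period=1)
emit factor 2: 'ceef' (i=1, period=4)
emit factor 3: 'bf' (i=5, period=2)
emit factor 4: 'aaecdbefdceeebeb' (i=7, period=16)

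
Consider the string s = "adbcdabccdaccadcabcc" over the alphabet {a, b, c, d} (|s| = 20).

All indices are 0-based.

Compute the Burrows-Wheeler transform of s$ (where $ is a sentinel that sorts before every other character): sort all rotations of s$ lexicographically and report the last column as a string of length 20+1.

ccdd$caadcdcbabbcccaa

rank  rotation               last
    0  $adbcdabccdaccadcabcc  c
    1  abcc$adbcdabccdaccadc  c
    2  abccdaccadcabcc$adbcd  d
    3  accadcabcc$adbcdabccd  d
    4  adbcdabccdaccadcabcc$  $
    5  adcabcc$adbcdabccdacc  c
    6  bcc$adbcdabccdaccadca  a
    7  bccdaccadcabcc$adbcda  a
    8  bcdabccdaccadcabcc$ad  d
    9  c$adbcdabccdaccadcabc  c
   10  cabcc$adbcdabccdaccad  d
   11  cadcabcc$adbcdabccdac  c
   12  cc$adbcdabccdaccadcab  b
   13  ccadcabcc$adbcdabccda  a
   14  ccdaccadcabcc$adbcdab  b
   15  cdabccdaccadcabcc$adb  b
   16  cdaccadcabcc$adbcdabc  c
   17  dabccdaccadcabcc$adbc  c
   18  daccadcabcc$adbcdabcc  c
   19  dbcdabccdaccadcabcc$a  a
   20  dcabcc$adbcdabccdacca  a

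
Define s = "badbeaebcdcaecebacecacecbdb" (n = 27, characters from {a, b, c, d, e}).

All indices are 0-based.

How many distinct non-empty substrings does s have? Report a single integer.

sorted suffixes:
  #0 SA[0]=16  'acecacecbdb'
  #1 SA[1]=20  'acecbdb'
  #2 SA[2]=1  'adbeaebcdcaecebacecacecbdb'
  #3 SA[3]=5  'aebcdcaecebacecacecbdb'
  #4 SA[4]=11  'aecebacecacecbdb'
  #5 SA[5]=26  'b'
  #6 SA[6]=15  'bacecacecbdb'
  #7 SA[7]=0  'badbeaebcdcaecebacecacecbdb'
  #8 SA[8]=7  'bcdcaecebacecacecbdb'
  #9 SA[9]=24  'bdb'
  #10 SA[10]=3  'beaebcdcaecebacecacecbdb'
  #11 SA[11]=19  'cacecbdb'
  #12 SA[12]=10  'caecebacecacecbdb'
  #13 SA[13]=23  'cbdb'
  #14 SA[14]=8  'cdcaecebacecacecbdb'
  #15 SA[15]=13  'cebacecacecbdb'
  #16 SA[16]=17  'cecacecbdb'
  #17 SA[17]=21  'cecbdb'
  #18 SA[18]=25  'db'
  #19 SA[19]=2  'dbeaebcdcaecebacecacecbdb'
  #20 SA[20]=9  'dcaecebacecacecbdb'
  #21 SA[21]=4  'eaebcdcaecebacecacecbdb'
  #22 SA[22]=14  'ebacecacecbdb'
  #23 SA[23]=6  'ebcdcaecebacecacecbdb'
  #24 SA[24]=18  'ecacecbdb'
  #25 SA[25]=22  'ecbdb'
  #26 SA[26]=12  'ecebacecacecbdb'

SA = [16, 20, 1, 5, 11, 26, 15, 0, 7, 24, 3, 19, 10, 23, 8, 13, 17, 21, 25, 2, 9, 4, 14, 6, 18, 22, 12]
[i] adj suffixes → lcp
  [1] 16/20 → 4 ('acec')
  [2] 20/1 → 1 ('a')
  [3] 1/5 → 1 ('a')
  [4] 5/11 → 2 ('ae')
  [5] 11/26 → 0 ('')
  [6] 26/15 → 1 ('b')
  [7] 15/0 → 2 ('ba')
  [8] 0/7 → 1 ('b')
  [9] 7/24 → 1 ('b')
  [10] 24/3 → 1 ('b')
  [11] 3/19 → 0 ('')
  [12] 19/10 → 2 ('ca')
  [13] 10/23 → 1 ('c')
  [14] 23/8 → 1 ('c')
  [15] 8/13 → 1 ('c')
  [16] 13/17 → 2 ('ce')
  [17] 17/21 → 3 ('cec')
  [18] 21/25 → 0 ('')
  [19] 25/2 → 2 ('db')
  [20] 2/9 → 1 ('d')
  [21] 9/4 → 0 ('')
  [22] 4/14 → 1 ('e')
  [23] 14/6 → 2 ('eb')
  [24] 6/18 → 1 ('e')
  [25] 18/22 → 2 ('ec')
  [26] 22/12 → 2 ('ec')

n(n+1)/2 = 27·28/2 = 378
Σ LCP = 0 + 4 + 1 + 1 + 2 + 0 + 1 + 2 + 1 + 1 + 1 + 0 + 2 + 1 + 1 + 1 + 2 + 3 + 0 + 2 + 1 + 0 + 1 + 2 + 1 + 2 + 2 = 35
distinct = 378 − 35 = 343

343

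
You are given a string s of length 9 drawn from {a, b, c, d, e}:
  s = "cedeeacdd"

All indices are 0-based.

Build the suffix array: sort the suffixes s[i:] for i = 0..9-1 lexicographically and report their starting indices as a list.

rank | idx | suffix
   0 |   5 | acdd
   1 |   6 | cdd
   2 |   0 | cedeeacdd
   3 |   8 | d
   4 |   7 | dd
   5 |   2 | deeacdd
   6 |   4 | eacdd
   7 |   1 | edeeacdd
   8 |   3 | eeacdd

[5, 6, 0, 8, 7, 2, 4, 1, 3]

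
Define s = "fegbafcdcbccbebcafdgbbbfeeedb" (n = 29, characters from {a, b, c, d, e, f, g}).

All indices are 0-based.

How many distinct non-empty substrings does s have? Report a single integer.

406

rank→(start, suffix):
  0 → (4, 'afcdcbccbebcafdgbbbfeeedb')
  1 → (16, 'afdgbbbfeeedb')
  2 → (28, 'b')
  3 → (3, 'bafcdcbccbebcafdgbbbfeeedb')
  4 → (20, 'bbbfeeedb')
  5 → (21, 'bbfeeedb')
  6 → (14, 'bcafdgbbbfeeedb')
  7 → (9, 'bccbebcafdgbbbfeeedb')
  8 → (12, 'bebcafdgbbbfeeedb')
  9 → (22, 'bfeeedb')
  10 → (15, 'cafdgbbbfeeedb')
  11 → (8, 'cbccbebcafdgbbbfeeedb')
  12 → (11, 'cbebcafdgbbbfeeedb')
  13 → (10, 'ccbebcafdgbbbfeeedb')
  14 → (6, 'cdcbccbebcafdgbbbfeeedb')
  15 → (27, 'db')
  16 → (7, 'dcbccbebcafdgbbbfeeedb')
  17 → (18, 'dgbbbfeeedb')
  18 → (13, 'ebcafdgbbbfeeedb')
  19 → (26, 'edb')
  20 → (25, 'eedb')
  21 → (24, 'eeedb')
  22 → (1, 'egbafcdcbccbebcafdgbbbfeeedb')
  23 → (5, 'fcdcbccbebcafdgbbbfeeedb')
  24 → (17, 'fdgbbbfeeedb')
  25 → (23, 'feeedb')
  26 → (0, 'fegbafcdcbccbebcafdgbbbfeeedb')
  27 → (2, 'gbafcdcbccbebcafdgbbbfeeedb')
  28 → (19, 'gbbbfeeedb')

SA = [4, 16, 28, 3, 20, 21, 14, 9, 12, 22, 15, 8, 11, 10, 6, 27, 7, 18, 13, 26, 25, 24, 1, 5, 17, 23, 0, 2, 19]
rank  pair      lcp
   1  s[4:],s[16:]  2  'af'
   2  s[16:],s[28:]  0  ''
   3  s[28:],s[3:]  1  'b'
   4  s[3:],s[20:]  1  'b'
   5  s[20:],s[21:]  2  'bb'
   6  s[21:],s[14:]  1  'b'
   7  s[14:],s[9:]  2  'bc'
   8  s[9:],s[12:]  1  'b'
   9  s[12:],s[22:]  1  'b'
  10  s[22:],s[15:]  0  ''
  11  s[15:],s[8:]  1  'c'
  12  s[8:],s[11:]  2  'cb'
  13  s[11:],s[10:]  1  'c'
  14  s[10:],s[6:]  1  'c'
  15  s[6:],s[27:]  0  ''
  16  s[27:],s[7:]  1  'd'
  17  s[7:],s[18:]  1  'd'
  18  s[18:],s[13:]  0  ''
  19  s[13:],s[26:]  1  'e'
  20  s[26:],s[25:]  1  'e'
  21  s[25:],s[24:]  2  'ee'
  22  s[24:],s[1:]  1  'e'
  23  s[1:],s[5:]  0  ''
  24  s[5:],s[17:]  1  'f'
  25  s[17:],s[23:]  1  'f'
  26  s[23:],s[0:]  2  'fe'
  27  s[0:],s[2:]  0  ''
  28  s[2:],s[19:]  2  'gb'

n(n+1)/2 = 29·30/2 = 435
Σ LCP = 0 + 2 + 0 + 1 + 1 + 2 + 1 + 2 + 1 + 1 + 0 + 1 + 2 + 1 + 1 + 0 + 1 + 1 + 0 + 1 + 1 + 2 + 1 + 0 + 1 + 1 + 2 + 0 + 2 = 29
distinct = 435 − 29 = 406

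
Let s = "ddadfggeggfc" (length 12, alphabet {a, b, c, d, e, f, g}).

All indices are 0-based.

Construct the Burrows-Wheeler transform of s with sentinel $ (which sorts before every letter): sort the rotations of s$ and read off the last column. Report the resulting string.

cdfd$aggdggfe

rank  rotation       last
    0  $ddadfggeggfc  c
    1  adfggeggfc$dd  d
    2  c$ddadfggeggf  f
    3  dadfggeggfc$d  d
    4  ddadfggeggfc$  $
    5  dfggeggfc$dda  a
    6  eggfc$ddadfgg  g
    7  fc$ddadfggegg  g
    8  fggeggfc$ddad  d
    9  geggfc$ddadfg  g
   10  gfc$ddadfggeg  g
   11  ggeggfc$ddadf  f
   12  ggfc$ddadfgge  e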